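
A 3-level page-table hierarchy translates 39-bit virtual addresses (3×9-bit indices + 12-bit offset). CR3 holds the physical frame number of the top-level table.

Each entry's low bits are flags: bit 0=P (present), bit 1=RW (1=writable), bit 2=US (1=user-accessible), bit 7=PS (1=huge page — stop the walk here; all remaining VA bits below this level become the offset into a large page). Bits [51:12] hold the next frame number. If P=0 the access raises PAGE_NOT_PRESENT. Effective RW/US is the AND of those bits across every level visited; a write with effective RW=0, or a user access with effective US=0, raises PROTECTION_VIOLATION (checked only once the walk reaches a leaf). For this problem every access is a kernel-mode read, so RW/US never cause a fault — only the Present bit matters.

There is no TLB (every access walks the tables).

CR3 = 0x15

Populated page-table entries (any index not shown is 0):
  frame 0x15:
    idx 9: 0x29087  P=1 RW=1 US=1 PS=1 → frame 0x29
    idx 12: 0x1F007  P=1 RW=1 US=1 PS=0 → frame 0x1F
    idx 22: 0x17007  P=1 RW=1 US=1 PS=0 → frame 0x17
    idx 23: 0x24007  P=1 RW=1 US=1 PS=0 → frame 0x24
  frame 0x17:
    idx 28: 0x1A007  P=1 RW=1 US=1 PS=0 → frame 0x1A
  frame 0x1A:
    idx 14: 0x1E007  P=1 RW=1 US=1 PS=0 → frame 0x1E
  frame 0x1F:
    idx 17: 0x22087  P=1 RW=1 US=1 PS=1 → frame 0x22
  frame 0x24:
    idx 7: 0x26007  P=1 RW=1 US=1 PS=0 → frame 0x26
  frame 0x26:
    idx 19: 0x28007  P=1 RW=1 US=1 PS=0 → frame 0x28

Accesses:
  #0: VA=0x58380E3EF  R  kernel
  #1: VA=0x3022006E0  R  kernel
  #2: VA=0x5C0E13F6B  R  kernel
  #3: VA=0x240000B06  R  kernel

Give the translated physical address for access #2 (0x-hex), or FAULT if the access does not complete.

Walk each access:
#0 VA=0x58380E3EF (r,kernel):
  L0 @0x15[22] → 0x17007  P=1,RW=1,US=1,PS=0
  L1 @0x17[28] → 0x1A007  P=1,RW=1,US=1,PS=0
  L2 @0x1A[14] → 0x1E007  P=1,RW=1,US=1,PS=0
  → PA=0x1E3EF  (3 entries read)
#1 VA=0x3022006E0 (r,kernel):
  L0 @0x15[12] → 0x1F007  P=1,RW=1,US=1,PS=0
  L1 @0x1F[17] → 0x22087  P=1,RW=1,US=1,PS=1
  → PA=0x226E0 (huge @L1)  (2 entries read)
#2 VA=0x5C0E13F6B (r,kernel):
  L0 @0x15[23] → 0x24007  P=1,RW=1,US=1,PS=0
  L1 @0x24[7] → 0x26007  P=1,RW=1,US=1,PS=0
  L2 @0x26[19] → 0x28007  P=1,RW=1,US=1,PS=0
  → PA=0x28F6B  (3 entries read)
#3 VA=0x240000B06 (r,kernel):
  L0 @0x15[9] → 0x29087  P=1,RW=1,US=1,PS=1
  → PA=0x29B06 (huge @L0)  (1 entries read)

Access #2 PA: 0x28F6B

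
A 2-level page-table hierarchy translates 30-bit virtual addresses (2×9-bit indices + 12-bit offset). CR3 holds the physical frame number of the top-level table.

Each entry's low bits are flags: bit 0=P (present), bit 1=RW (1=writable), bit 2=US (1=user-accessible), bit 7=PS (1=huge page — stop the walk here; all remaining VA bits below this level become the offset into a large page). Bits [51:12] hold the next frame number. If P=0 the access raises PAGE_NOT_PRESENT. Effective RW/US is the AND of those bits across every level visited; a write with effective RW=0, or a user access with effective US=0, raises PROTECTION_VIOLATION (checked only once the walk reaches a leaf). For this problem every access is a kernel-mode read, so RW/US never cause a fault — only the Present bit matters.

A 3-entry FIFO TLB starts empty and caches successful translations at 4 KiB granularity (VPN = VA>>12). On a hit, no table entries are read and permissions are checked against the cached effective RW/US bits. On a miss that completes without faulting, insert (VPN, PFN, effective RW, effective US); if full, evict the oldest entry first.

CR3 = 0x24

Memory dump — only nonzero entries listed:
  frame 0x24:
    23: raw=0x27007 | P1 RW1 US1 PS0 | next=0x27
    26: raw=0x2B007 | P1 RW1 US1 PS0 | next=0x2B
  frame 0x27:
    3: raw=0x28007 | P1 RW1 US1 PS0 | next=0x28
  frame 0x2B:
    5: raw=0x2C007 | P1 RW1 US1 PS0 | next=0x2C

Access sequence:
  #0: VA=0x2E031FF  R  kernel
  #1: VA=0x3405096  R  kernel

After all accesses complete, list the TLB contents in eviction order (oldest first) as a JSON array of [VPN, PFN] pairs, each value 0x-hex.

Per-access translation:
#0 VA=0x2E031FF (r,kernel):
  [0] read 0x24 idx=23: raw=0x27007 flags P=1 W=1 U=1 S=0
  [1] read 0x27 idx=3: raw=0x28007 flags P=1 W=1 U=1 S=0
  ⇒ phys 0x281FF  [2 reads]
#1 VA=0x3405096 (r,kernel):
  [0] read 0x24 idx=26: raw=0x2B007 flags P=1 W=1 U=1 S=0
  [1] read 0x2B idx=5: raw=0x2C007 flags P=1 W=1 U=1 S=0
  ⇒ phys 0x2C096  [2 reads]

TLB: [["0x2E03", "0x28"], ["0x3405", "0x2C"]]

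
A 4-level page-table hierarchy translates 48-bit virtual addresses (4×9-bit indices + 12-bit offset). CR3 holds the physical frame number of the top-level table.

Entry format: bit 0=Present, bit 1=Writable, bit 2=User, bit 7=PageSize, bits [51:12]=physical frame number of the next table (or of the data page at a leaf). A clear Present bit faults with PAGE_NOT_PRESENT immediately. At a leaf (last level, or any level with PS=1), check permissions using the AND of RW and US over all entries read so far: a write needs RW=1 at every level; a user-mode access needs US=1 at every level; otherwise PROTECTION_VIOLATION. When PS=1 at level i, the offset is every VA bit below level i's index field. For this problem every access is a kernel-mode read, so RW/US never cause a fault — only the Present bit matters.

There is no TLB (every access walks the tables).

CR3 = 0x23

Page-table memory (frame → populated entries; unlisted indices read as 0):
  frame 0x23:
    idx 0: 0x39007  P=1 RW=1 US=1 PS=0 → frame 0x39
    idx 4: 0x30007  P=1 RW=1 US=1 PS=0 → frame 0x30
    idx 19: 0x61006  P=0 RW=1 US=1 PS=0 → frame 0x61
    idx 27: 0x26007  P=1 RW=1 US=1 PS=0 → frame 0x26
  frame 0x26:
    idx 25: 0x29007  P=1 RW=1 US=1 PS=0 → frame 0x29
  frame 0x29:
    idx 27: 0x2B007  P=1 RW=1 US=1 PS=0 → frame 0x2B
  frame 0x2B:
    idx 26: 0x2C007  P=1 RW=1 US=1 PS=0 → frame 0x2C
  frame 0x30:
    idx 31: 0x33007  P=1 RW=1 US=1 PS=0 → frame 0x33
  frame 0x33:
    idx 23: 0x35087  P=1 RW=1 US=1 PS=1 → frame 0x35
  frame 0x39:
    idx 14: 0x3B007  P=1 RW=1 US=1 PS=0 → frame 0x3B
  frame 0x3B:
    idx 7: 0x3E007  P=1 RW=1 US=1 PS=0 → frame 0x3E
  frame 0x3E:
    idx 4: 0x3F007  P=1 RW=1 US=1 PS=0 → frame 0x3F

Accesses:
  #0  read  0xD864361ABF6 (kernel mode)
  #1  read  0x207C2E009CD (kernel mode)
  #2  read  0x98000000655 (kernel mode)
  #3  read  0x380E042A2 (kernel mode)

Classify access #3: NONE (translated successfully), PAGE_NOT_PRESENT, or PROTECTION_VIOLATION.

Walk each access:
#0 VA=0xD864361ABF6 (r,kernel):
  lvl0: tbl 0x23, slot 27 ⇒ 0x26007 (P1/RW1/US1/PS0)
  lvl1: tbl 0x26, slot 25 ⇒ 0x29007 (P1/RW1/US1/PS0)
  lvl2: tbl 0x29, slot 27 ⇒ 0x2B007 (P1/RW1/US1/PS0)
  lvl3: tbl 0x2B, slot 26 ⇒ 0x2C007 (P1/RW1/US1/PS0)
  → PA=0x2CBF6  (4 entries read)
#1 VA=0x207C2E009CD (r,kernel):
  lvl0: tbl 0x23, slot 4 ⇒ 0x30007 (P1/RW1/US1/PS0)
  lvl1: tbl 0x30, slot 31 ⇒ 0x33007 (P1/RW1/US1/PS0)
  lvl2: tbl 0x33, slot 23 ⇒ 0x35087 (P1/RW1/US1/PS1)
  → PA=0x359CD (huge @L2)  (3 entries read)
#2 VA=0x98000000655 (r,kernel):
  lvl0: tbl 0x23, slot 19 ⇒ 0x61006 (P0/RW1/US1/PS0)
  → PAGE_NOT_PRESENT  (1 entries read)
#3 VA=0x380E042A2 (r,kernel):
  lvl0: tbl 0x23, slot 0 ⇒ 0x39007 (P1/RW1/US1/PS0)
  lvl1: tbl 0x39, slot 14 ⇒ 0x3B007 (P1/RW1/US1/PS0)
  lvl2: tbl 0x3B, slot 7 ⇒ 0x3E007 (P1/RW1/US1/PS0)
  lvl3: tbl 0x3E, slot 4 ⇒ 0x3F007 (P1/RW1/US1/PS0)
  → PA=0x3F2A2  (4 entries read)

Access #3 fault: NONE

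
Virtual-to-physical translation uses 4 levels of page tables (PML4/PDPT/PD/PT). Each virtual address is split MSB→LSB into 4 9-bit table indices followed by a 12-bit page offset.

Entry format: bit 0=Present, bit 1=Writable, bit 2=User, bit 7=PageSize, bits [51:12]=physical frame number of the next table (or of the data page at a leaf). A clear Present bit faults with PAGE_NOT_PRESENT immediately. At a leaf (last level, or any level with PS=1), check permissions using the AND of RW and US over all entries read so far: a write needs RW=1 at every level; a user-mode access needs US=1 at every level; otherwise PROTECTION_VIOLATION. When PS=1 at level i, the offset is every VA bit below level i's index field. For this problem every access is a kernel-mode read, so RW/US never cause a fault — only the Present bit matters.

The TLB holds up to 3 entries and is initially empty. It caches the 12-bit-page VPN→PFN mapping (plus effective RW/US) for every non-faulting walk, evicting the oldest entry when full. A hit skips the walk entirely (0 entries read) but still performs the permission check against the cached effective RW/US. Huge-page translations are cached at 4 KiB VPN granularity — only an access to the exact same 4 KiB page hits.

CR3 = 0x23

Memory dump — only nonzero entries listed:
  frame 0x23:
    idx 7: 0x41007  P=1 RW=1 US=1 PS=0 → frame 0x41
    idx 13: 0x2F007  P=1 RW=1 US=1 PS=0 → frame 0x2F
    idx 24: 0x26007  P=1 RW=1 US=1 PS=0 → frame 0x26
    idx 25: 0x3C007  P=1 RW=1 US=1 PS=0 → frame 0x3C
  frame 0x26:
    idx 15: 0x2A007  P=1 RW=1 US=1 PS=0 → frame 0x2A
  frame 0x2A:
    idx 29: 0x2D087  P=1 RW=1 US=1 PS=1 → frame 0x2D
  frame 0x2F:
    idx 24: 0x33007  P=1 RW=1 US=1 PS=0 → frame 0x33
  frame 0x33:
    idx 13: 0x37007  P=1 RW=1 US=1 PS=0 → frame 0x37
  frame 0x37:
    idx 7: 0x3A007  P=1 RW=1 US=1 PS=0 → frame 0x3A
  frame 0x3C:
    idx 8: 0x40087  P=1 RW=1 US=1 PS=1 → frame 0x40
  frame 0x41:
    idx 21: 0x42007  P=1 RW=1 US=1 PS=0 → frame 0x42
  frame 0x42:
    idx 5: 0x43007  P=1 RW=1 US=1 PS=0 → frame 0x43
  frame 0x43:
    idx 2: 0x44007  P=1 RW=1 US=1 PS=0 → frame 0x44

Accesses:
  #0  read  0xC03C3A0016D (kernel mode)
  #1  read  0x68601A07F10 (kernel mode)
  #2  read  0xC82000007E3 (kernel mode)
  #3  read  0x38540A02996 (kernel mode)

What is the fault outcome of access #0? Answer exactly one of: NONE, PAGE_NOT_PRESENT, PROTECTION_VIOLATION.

Walk each access:
#0 VA=0xC03C3A0016D (r,kernel):
  [0] read 0x23 idx=24: raw=0x26007 flags P=1 W=1 U=1 S=0
  [1] read 0x26 idx=15: raw=0x2A007 flags P=1 W=1 U=1 S=0
  [2] read 0x2A idx=29: raw=0x2D087 flags P=1 W=1 U=1 S=1
  ⇒ phys 0x2D16D (huge @L2)  [3 reads]
#1 VA=0x68601A07F10 (r,kernel):
  [0] read 0x23 idx=13: raw=0x2F007 flags P=1 W=1 U=1 S=0
  [1] read 0x2F idx=24: raw=0x33007 flags P=1 W=1 U=1 S=0
  [2] read 0x33 idx=13: raw=0x37007 flags P=1 W=1 U=1 S=0
  [3] read 0x37 idx=7: raw=0x3A007 flags P=1 W=1 U=1 S=0
  ⇒ phys 0x3AF10  [4 reads]
#2 VA=0xC82000007E3 (r,kernel):
  [0] read 0x23 idx=25: raw=0x3C007 flags P=1 W=1 U=1 S=0
  [1] read 0x3C idx=8: raw=0x40087 flags P=1 W=1 U=1 S=1
  ⇒ phys 0x407E3 (huge @L1)  [2 reads]
#3 VA=0x38540A02996 (r,kernel):
  [0] read 0x23 idx=7: raw=0x41007 flags P=1 W=1 U=1 S=0
  [1] read 0x41 idx=21: raw=0x42007 flags P=1 W=1 U=1 S=0
  [2] read 0x42 idx=5: raw=0x43007 flags P=1 W=1 U=1 S=0
  [3] read 0x43 idx=2: raw=0x44007 flags P=1 W=1 U=1 S=0
  ⇒ phys 0x44996  [4 reads]

Access #0 fault: NONE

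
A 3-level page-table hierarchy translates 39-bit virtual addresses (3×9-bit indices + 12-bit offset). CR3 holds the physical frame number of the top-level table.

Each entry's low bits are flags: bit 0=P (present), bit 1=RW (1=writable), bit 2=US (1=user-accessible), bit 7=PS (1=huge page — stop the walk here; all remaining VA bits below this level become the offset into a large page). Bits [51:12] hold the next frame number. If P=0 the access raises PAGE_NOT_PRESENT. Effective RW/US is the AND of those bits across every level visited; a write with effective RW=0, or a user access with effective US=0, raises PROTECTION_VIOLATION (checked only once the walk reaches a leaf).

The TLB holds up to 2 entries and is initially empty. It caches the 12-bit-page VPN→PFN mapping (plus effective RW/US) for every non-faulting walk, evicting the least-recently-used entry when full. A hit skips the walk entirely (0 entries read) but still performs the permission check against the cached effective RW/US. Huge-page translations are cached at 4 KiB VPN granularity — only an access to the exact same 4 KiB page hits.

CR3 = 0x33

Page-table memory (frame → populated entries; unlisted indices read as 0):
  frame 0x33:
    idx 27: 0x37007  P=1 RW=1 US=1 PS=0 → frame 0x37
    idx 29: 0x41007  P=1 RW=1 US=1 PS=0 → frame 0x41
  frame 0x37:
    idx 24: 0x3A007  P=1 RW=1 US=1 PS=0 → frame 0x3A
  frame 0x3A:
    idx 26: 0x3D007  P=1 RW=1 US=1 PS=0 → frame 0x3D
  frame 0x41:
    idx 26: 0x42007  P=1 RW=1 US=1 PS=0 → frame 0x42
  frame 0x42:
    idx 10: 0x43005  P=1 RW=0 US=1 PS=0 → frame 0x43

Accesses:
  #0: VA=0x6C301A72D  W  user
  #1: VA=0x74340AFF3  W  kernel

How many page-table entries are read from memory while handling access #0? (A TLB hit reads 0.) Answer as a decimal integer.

Per-access translation:
#0 VA=0x6C301A72D (w,user):
  L0 @0x33[27] → 0x37007  P=1,RW=1,US=1,PS=0
  L1 @0x37[24] → 0x3A007  P=1,RW=1,US=1,PS=0
  L2 @0x3A[26] → 0x3D007  P=1,RW=1,US=1,PS=0
  → PA=0x3D72D  (3 entries read)
#1 VA=0x74340AFF3 (w,kernel):
  L0 @0x33[29] → 0x41007  P=1,RW=1,US=1,PS=0
  L1 @0x41[26] → 0x42007  P=1,RW=1,US=1,PS=0
  L2 @0x42[10] → 0x43005  P=1,RW=0,US=1,PS=0
  ✗ PROTECTION_VIOLATION  [3 reads]

Entries read for #0: 3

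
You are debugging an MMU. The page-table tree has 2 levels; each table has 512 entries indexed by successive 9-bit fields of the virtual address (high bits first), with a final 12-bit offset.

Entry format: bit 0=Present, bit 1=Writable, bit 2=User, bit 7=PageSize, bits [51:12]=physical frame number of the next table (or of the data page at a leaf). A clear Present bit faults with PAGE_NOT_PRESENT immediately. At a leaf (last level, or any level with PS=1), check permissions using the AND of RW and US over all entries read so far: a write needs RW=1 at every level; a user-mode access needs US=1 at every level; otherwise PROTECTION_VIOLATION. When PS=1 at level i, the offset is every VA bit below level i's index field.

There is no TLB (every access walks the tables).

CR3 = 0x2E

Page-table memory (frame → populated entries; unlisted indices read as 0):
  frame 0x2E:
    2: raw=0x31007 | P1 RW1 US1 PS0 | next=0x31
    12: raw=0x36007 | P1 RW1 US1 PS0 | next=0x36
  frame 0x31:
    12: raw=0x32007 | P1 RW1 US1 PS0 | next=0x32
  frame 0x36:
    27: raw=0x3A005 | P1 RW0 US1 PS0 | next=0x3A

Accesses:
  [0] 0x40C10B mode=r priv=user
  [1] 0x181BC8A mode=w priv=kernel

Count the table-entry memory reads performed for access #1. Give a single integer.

Walk each access:
#0 VA=0x40C10B (r,user):
  [0] read 0x2E idx=2: raw=0x31007 flags P=1 W=1 U=1 S=0
  [1] read 0x31 idx=12: raw=0x32007 flags P=1 W=1 U=1 S=0
  ⇒ phys 0x3210B  [2 reads]
#1 VA=0x181BC8A (w,kernel):
  [0] read 0x2E idx=12: raw=0x36007 flags P=1 W=1 U=1 S=0
  [1] read 0x36 idx=27: raw=0x3A005 flags P=1 W=0 U=1 S=0
  → PROTECTION_VIOLATION  (2 entries read)

Entries read for #1: 2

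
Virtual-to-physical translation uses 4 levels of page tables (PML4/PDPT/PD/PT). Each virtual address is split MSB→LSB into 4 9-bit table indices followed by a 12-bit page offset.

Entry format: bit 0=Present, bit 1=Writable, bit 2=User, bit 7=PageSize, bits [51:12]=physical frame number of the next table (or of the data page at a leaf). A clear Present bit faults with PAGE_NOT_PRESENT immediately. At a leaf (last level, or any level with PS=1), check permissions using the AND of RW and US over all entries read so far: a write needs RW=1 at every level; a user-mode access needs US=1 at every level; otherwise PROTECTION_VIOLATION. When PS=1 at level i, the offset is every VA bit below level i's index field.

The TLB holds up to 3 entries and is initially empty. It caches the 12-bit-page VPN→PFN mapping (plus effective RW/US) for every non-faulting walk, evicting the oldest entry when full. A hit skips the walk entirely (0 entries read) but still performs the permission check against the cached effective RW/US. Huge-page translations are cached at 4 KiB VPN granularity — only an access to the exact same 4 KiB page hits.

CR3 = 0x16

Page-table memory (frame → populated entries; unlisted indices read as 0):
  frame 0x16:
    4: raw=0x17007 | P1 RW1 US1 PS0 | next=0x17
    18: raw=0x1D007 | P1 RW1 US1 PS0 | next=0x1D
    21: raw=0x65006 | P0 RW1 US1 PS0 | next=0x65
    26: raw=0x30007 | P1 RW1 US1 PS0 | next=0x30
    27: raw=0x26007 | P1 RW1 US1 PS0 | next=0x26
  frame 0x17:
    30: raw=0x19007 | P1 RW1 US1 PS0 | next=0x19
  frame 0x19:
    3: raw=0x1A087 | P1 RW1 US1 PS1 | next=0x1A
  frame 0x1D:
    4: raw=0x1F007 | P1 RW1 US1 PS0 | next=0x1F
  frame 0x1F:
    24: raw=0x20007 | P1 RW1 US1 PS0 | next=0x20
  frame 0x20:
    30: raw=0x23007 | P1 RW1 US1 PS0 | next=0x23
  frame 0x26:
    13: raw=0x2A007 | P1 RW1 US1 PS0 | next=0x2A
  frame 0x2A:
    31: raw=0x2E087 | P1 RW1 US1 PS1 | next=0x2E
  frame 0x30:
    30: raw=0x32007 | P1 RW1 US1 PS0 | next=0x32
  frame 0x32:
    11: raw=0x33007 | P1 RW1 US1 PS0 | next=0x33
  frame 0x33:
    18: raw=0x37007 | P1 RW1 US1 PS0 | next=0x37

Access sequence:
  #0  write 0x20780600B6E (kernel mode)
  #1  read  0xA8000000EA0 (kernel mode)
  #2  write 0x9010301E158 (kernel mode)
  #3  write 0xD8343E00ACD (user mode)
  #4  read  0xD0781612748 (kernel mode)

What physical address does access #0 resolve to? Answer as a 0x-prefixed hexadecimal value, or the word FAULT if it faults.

Per-access translation:
#0 VA=0x20780600B6E (w,kernel):
  L0: frame=0x16 idx=4 entry=0x17007 [P=1 RW=1 US=1 PS=0]
  L1: frame=0x17 idx=30 entry=0x19007 [P=1 RW=1 US=1 PS=0]
  L2: frame=0x19 idx=3 entry=0x1A087 [P=1 RW=1 US=1 PS=1]
  ⇒ phys 0x1AB6E (huge @L2)  [3 reads]
#1 VA=0xA8000000EA0 (r,kernel):
  L0: frame=0x16 idx=21 entry=0x65006 [P=0 RW=1 US=1 PS=0]
  ⇒ fault: PAGE_NOT_PRESENT  — 1 lookups
#2 VA=0x9010301E158 (w,kernel):
  L0: frame=0x16 idx=18 entry=0x1D007 [P=1 RW=1 US=1 PS=0]
  L1: frame=0x1D idx=4 entry=0x1F007 [P=1 RW=1 US=1 PS=0]
  L2: frame=0x1F idx=24 entry=0x20007 [P=1 RW=1 US=1 PS=0]
  L3: frame=0x20 idx=30 entry=0x23007 [P=1 RW=1 US=1 PS=0]
  ⇒ phys 0x23158  [4 reads]
#3 VA=0xD8343E00ACD (w,user):
  L0: frame=0x16 idx=27 entry=0x26007 [P=1 RW=1 US=1 PS=0]
  L1: frame=0x26 idx=13 entry=0x2A007 [P=1 RW=1 US=1 PS=0]
  L2: frame=0x2A idx=31 entry=0x2E087 [P=1 RW=1 US=1 PS=1]
  ⇒ phys 0x2EACD (huge @L2)  [3 reads]
#4 VA=0xD0781612748 (r,kernel):
  L0: frame=0x16 idx=26 entry=0x30007 [P=1 RW=1 US=1 PS=0]
  L1: frame=0x30 idx=30 entry=0x32007 [P=1 RW=1 US=1 PS=0]
  L2: frame=0x32 idx=11 entry=0x33007 [P=1 RW=1 US=1 PS=0]
  L3: frame=0x33 idx=18 entry=0x37007 [P=1 RW=1 US=1 PS=0]
  ⇒ phys 0x37748  [4 reads]

Access #0 PA: 0x1AB6E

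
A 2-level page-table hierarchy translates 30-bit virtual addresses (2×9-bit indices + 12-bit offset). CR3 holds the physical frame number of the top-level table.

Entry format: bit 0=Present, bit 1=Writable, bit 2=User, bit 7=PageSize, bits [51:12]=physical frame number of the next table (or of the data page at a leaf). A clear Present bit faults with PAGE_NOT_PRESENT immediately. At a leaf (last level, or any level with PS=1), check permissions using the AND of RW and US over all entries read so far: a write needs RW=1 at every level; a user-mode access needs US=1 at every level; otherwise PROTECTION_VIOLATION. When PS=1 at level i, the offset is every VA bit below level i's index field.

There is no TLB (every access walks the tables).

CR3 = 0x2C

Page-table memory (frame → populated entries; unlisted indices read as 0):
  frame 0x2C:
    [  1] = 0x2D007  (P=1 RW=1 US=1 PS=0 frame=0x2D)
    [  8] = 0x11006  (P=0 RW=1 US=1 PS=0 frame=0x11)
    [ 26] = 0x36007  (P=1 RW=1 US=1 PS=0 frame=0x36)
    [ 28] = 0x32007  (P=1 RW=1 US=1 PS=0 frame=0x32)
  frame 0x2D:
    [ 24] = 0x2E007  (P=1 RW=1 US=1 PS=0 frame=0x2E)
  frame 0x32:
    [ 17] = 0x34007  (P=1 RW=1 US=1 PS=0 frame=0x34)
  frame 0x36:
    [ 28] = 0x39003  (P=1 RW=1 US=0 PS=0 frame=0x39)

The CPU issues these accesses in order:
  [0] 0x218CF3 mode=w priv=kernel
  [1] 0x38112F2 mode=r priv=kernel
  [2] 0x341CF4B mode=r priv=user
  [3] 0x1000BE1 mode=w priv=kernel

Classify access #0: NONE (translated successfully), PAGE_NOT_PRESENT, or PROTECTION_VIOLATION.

Per-access translation:
#0 VA=0x218CF3 (w,kernel):
  [0] read 0x2C idx=1: raw=0x2D007 flags P=1 W=1 U=1 S=0
  [1] read 0x2D idx=24: raw=0x2E007 flags P=1 W=1 U=1 S=0
  ✓ 0x2ECF3  — 2 lookups
#1 VA=0x38112F2 (r,kernel):
  [0] read 0x2C idx=28: raw=0x32007 flags P=1 W=1 U=1 S=0
  [1] read 0x32 idx=17: raw=0x34007 flags P=1 W=1 U=1 S=0
  ✓ 0x342F2  — 2 lookups
#2 VA=0x341CF4B (r,user):
  [0] read 0x2C idx=26: raw=0x36007 flags P=1 W=1 U=1 S=0
  [1] read 0x36 idx=28: raw=0x39003 flags P=1 W=1 U=0 S=0
  → PROTECTION_VIOLATION  (2 entries read)
#3 VA=0x1000BE1 (w,kernel):
  [0] read 0x2C idx=8: raw=0x11006 flags P=0 W=1 U=1 S=0
  → PAGE_NOT_PRESENT  (1 entries read)

Access #0 fault: NONE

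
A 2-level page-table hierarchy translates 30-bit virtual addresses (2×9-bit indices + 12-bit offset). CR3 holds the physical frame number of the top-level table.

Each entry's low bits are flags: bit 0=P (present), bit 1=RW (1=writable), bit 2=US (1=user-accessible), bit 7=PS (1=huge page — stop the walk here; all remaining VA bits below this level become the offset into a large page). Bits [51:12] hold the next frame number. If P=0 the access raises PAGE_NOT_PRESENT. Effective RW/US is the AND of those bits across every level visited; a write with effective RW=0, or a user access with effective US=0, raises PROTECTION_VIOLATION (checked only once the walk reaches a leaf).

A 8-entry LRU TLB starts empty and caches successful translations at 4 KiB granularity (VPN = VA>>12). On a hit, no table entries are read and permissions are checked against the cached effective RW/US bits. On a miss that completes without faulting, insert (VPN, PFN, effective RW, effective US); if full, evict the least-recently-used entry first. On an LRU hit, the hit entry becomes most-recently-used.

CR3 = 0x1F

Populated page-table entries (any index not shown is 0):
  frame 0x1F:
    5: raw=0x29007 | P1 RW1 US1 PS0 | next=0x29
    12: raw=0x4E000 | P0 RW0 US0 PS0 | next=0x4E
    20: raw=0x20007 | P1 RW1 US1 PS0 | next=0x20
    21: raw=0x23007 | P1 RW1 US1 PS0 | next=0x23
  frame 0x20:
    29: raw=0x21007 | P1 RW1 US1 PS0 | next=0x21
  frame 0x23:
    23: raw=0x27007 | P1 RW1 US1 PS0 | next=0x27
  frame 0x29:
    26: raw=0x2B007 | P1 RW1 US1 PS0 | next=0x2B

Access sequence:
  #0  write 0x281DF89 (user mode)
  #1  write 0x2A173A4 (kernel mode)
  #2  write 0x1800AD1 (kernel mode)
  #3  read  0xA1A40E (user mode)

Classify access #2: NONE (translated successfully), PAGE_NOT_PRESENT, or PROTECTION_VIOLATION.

Walk each access:
#0 VA=0x281DF89 (w,user):
  L0 @0x1F[20] → 0x20007  P=1,RW=1,US=1,PS=0
  L1 @0x20[29] → 0x21007  P=1,RW=1,US=1,PS=0
  ⇒ phys 0x21F89  [2 reads]
#1 VA=0x2A173A4 (w,kernel):
  L0 @0x1F[21] → 0x23007  P=1,RW=1,US=1,PS=0
  L1 @0x23[23] → 0x27007  P=1,RW=1,US=1,PS=0
  ⇒ phys 0x273A4  [2 reads]
#2 VA=0x1800AD1 (w,kernel):
  L0 @0x1F[12] → 0x4E000  P=0,RW=0,US=0,PS=0
  → PAGE_NOT_PRESENT  (1 entries read)
#3 VA=0xA1A40E (r,user):
  L0 @0x1F[5] → 0x29007  P=1,RW=1,US=1,PS=0
  L1 @0x29[26] → 0x2B007  P=1,RW=1,US=1,PS=0
  ⇒ phys 0x2B40E  [2 reads]

Access #2 fault: PAGE_NOT_PRESENT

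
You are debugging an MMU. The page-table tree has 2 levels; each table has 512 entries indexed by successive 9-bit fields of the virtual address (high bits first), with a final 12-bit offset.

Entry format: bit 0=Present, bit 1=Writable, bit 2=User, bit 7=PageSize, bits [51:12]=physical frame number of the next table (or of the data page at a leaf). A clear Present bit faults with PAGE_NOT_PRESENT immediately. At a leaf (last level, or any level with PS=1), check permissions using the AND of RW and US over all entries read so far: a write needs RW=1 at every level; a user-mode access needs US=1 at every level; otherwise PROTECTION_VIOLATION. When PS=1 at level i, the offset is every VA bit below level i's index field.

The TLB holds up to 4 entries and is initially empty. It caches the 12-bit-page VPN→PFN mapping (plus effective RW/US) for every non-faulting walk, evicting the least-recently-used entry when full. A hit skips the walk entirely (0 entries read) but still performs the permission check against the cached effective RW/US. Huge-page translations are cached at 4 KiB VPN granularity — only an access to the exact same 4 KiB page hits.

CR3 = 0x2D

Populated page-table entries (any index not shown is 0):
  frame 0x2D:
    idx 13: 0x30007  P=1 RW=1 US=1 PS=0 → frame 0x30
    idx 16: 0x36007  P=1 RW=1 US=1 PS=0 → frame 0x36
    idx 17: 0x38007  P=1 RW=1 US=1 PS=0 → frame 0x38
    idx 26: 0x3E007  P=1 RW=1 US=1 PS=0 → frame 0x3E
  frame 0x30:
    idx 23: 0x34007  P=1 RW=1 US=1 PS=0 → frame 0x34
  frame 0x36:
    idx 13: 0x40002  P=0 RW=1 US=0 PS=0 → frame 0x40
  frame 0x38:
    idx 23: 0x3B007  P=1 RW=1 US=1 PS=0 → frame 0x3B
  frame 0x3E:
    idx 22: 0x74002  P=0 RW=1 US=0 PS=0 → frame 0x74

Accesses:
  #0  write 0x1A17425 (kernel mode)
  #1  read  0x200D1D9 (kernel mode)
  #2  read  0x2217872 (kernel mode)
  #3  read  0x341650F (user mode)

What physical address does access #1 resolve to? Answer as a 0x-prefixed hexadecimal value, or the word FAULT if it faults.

Walk each access:
#0 VA=0x1A17425 (w,kernel):
  lvl0: tbl 0x2D, slot 13 ⇒ 0x30007 (P1/RW1/US1/PS0)
  lvl1: tbl 0x30, slot 23 ⇒ 0x34007 (P1/RW1/US1/PS0)
  ⇒ phys 0x34425  [2 reads]
#1 VA=0x200D1D9 (r,kernel):
  lvl0: tbl 0x2D, slot 16 ⇒ 0x36007 (P1/RW1/US1/PS0)
  lvl1: tbl 0x36, slot 13 ⇒ 0x40002 (P0/RW1/US0/PS0)
  ⇒ fault: PAGE_NOT_PRESENT  — 2 lookups
#2 VA=0x2217872 (r,kernel):
  lvl0: tbl 0x2D, slot 17 ⇒ 0x38007 (P1/RW1/US1/PS0)
  lvl1: tbl 0x38, slot 23 ⇒ 0x3B007 (P1/RW1/US1/PS0)
  ⇒ phys 0x3B872  [2 reads]
#3 VA=0x341650F (r,user):
  lvl0: tbl 0x2D, slot 26 ⇒ 0x3E007 (P1/RW1/US1/PS0)
  lvl1: tbl 0x3E, slot 22 ⇒ 0x74002 (P0/RW1/US0/PS0)
  ⇒ fault: PAGE_NOT_PRESENT  — 2 lookups

Access #1 PA: FAULT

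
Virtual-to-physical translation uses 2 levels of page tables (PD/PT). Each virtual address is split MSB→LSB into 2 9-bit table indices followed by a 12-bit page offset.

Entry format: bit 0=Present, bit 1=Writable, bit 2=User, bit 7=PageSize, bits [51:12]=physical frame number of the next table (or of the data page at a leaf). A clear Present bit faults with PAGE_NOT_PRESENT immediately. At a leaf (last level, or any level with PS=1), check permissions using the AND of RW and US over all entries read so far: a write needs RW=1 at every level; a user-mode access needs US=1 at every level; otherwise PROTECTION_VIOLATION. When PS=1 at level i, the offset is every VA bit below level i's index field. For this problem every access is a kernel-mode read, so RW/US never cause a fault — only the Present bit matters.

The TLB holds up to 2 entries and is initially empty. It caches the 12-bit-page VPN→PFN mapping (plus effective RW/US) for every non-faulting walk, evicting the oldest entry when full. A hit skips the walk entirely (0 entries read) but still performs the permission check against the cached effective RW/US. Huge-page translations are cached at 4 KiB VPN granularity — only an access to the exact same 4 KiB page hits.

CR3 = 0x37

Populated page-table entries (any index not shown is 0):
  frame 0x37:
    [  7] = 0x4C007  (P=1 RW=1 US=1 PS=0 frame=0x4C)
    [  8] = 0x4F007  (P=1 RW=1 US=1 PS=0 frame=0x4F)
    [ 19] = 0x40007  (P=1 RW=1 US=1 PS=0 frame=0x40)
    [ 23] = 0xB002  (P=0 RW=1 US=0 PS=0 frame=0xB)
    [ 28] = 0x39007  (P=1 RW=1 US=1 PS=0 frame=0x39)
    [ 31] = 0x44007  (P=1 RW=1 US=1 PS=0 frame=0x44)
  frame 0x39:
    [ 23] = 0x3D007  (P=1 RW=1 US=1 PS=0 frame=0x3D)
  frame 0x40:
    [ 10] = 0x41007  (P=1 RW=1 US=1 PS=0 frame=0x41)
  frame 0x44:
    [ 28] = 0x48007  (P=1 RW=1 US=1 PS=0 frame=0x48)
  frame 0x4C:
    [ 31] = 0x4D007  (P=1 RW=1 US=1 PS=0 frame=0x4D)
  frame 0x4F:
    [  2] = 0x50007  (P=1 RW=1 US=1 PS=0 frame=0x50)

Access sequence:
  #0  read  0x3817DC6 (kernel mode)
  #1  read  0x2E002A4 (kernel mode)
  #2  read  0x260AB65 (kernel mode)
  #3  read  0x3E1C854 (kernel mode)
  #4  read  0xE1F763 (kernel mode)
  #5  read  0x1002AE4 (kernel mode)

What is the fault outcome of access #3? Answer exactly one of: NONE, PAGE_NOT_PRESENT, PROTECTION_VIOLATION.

Walk each access:
#0 VA=0x3817DC6 (r,kernel):
  lvl0: tbl 0x37, slot 28 ⇒ 0x39007 (P1/RW1/US1/PS0)
  lvl1: tbl 0x39, slot 23 ⇒ 0x3D007 (P1/RW1/US1/PS0)
  ✓ 0x3DDC6  — 2 lookups
#1 VA=0x2E002A4 (r,kernel):
  lvl0: tbl 0x37, slot 23 ⇒ 0xB002 (P0/RW1/US0/PS0)
  ✗ PAGE_NOT_PRESENT  [1 reads]
#2 VA=0x260AB65 (r,kernel):
  lvl0: tbl 0x37, slot 19 ⇒ 0x40007 (P1/RW1/US1/PS0)
  lvl1: tbl 0x40, slot 10 ⇒ 0x41007 (P1/RW1/US1/PS0)
  ✓ 0x41B65  — 2 lookups
#3 VA=0x3E1C854 (r,kernel):
  lvl0: tbl 0x37, slot 31 ⇒ 0x44007 (P1/RW1/US1/PS0)
  lvl1: tbl 0x44, slot 28 ⇒ 0x48007 (P1/RW1/US1/PS0)
  ✓ 0x48854  — 2 lookups
#4 VA=0xE1F763 (r,kernel):
  lvl0: tbl 0x37, slot 7 ⇒ 0x4C007 (P1/RW1/US1/PS0)
  lvl1: tbl 0x4C, slot 31 ⇒ 0x4D007 (P1/RW1/US1/PS0)
  ✓ 0x4D763  — 2 lookups
#5 VA=0x1002AE4 (r,kernel):
  lvl0: tbl 0x37, slot 8 ⇒ 0x4F007 (P1/RW1/US1/PS0)
  lvl1: tbl 0x4F, slot 2 ⇒ 0x50007 (P1/RW1/US1/PS0)
  ✓ 0x50AE4  — 2 lookups

Access #3 fault: NONE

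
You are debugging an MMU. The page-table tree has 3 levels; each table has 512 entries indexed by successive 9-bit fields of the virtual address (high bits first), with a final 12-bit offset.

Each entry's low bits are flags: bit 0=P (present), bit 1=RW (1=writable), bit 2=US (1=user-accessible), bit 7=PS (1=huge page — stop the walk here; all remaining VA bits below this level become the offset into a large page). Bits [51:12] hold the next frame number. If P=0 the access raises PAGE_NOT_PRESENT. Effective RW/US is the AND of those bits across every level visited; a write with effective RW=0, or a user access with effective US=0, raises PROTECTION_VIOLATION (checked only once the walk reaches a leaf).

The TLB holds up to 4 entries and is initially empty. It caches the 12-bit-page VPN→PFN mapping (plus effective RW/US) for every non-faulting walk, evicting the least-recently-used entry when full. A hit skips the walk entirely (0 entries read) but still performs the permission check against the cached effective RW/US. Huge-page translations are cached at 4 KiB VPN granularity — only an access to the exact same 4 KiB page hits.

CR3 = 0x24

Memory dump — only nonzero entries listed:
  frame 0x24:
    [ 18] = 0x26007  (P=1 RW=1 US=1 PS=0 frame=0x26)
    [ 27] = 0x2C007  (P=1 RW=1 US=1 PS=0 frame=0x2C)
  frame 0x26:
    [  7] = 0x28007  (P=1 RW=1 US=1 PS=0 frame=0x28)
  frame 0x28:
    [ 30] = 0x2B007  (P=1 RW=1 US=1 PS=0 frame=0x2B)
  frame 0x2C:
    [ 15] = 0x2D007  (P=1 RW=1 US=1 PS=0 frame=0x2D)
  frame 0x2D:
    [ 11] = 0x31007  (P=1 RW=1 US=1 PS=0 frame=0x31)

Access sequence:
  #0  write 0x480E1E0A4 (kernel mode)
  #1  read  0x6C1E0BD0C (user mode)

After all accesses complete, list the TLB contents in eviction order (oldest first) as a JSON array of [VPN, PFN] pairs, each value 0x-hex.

Walk each access:
#0 VA=0x480E1E0A4 (w,kernel):
  lvl0: tbl 0x24, slot 18 ⇒ 0x26007 (P1/RW1/US1/PS0)
  lvl1: tbl 0x26, slot 7 ⇒ 0x28007 (P1/RW1/US1/PS0)
  lvl2: tbl 0x28, slot 30 ⇒ 0x2B007 (P1/RW1/US1/PS0)
  ⇒ phys 0x2B0A4  [3 reads]
#1 VA=0x6C1E0BD0C (r,user):
  lvl0: tbl 0x24, slot 27 ⇒ 0x2C007 (P1/RW1/US1/PS0)
  lvl1: tbl 0x2C, slot 15 ⇒ 0x2D007 (P1/RW1/US1/PS0)
  lvl2: tbl 0x2D, slot 11 ⇒ 0x31007 (P1/RW1/US1/PS0)
  ⇒ phys 0x31D0C  [3 reads]

TLB: [["0x480E1E", "0x2B"], ["0x6C1E0B", "0x31"]]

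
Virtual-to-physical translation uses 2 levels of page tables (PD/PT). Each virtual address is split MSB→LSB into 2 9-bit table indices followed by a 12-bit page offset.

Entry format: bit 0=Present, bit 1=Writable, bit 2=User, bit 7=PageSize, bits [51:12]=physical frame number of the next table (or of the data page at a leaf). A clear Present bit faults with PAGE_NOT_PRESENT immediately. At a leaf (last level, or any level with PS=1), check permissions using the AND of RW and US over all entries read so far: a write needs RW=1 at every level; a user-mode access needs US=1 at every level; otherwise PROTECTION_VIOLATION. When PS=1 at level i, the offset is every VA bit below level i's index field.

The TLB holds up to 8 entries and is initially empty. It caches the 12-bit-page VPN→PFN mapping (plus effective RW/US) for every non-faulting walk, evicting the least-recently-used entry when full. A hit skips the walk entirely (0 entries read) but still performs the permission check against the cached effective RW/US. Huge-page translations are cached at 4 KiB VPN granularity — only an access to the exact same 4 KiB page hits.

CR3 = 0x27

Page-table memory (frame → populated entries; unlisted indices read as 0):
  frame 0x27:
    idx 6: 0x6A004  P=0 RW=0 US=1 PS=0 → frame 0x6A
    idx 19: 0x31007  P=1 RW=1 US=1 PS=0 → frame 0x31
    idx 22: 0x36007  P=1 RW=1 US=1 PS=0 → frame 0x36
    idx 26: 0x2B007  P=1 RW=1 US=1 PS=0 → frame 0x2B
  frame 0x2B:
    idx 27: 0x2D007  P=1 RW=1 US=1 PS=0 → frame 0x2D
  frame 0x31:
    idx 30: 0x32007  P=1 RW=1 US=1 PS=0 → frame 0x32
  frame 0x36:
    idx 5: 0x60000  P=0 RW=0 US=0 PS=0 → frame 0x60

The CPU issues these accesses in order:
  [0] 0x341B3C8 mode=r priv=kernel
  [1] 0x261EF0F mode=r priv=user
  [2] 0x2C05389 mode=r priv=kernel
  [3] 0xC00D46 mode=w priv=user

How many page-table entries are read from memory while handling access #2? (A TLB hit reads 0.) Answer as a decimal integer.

Walk each access:
#0 VA=0x341B3C8 (r,kernel):
  L0 @0x27[26] → 0x2B007  P=1,RW=1,US=1,PS=0
  L1 @0x2B[27] → 0x2D007  P=1,RW=1,US=1,PS=0
  ⇒ phys 0x2D3C8  [2 reads]
#1 VA=0x261EF0F (r,user):
  L0 @0x27[19] → 0x31007  P=1,RW=1,US=1,PS=0
  L1 @0x31[30] → 0x32007  P=1,RW=1,US=1,PS=0
  ⇒ phys 0x32F0F  [2 reads]
#2 VA=0x2C05389 (r,kernel):
  L0 @0x27[22] → 0x36007  P=1,RW=1,US=1,PS=0
  L1 @0x36[5] → 0x60000  P=0,RW=0,US=0,PS=0
  ✗ PAGE_NOT_PRESENT  [2 reads]
#3 VA=0xC00D46 (w,user):
  L0 @0x27[6] → 0x6A004  P=0,RW=0,US=1,PS=0
  ✗ PAGE_NOT_PRESENT  [1 reads]

Entries read for #2: 2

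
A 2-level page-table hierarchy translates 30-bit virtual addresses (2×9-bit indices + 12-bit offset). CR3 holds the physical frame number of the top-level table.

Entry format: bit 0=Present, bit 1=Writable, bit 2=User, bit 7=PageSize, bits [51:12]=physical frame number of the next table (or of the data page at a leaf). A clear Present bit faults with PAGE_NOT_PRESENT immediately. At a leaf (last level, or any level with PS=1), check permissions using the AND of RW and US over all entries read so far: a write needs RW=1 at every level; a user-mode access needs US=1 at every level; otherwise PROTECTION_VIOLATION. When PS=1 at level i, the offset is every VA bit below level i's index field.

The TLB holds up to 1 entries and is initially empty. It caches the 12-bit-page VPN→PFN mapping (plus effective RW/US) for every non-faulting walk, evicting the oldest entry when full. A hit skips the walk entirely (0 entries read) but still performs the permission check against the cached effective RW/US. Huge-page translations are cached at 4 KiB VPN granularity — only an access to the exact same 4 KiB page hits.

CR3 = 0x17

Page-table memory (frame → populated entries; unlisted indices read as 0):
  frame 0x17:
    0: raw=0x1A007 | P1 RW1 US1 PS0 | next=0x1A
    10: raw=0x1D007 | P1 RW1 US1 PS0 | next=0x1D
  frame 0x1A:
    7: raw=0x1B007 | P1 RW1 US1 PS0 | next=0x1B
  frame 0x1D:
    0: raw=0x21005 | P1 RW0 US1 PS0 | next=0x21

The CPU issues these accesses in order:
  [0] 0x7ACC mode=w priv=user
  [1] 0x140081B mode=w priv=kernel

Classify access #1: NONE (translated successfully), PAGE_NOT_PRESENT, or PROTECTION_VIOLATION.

Per-access translation:
#0 VA=0x7ACC (w,user):
  L0: frame=0x17 idx=0 entry=0x1A007 [P=1 RW=1 US=1 PS=0]
  L1: frame=0x1A idx=7 entry=0x1B007 [P=1 RW=1 US=1 PS=0]
  ✓ 0x1BACC  — 2 lookups
#1 VA=0x140081B (w,kernel):
  L0: frame=0x17 idx=10 entry=0x1D007 [P=1 RW=1 US=1 PS=0]
  L1: frame=0x1D idx=0 entry=0x21005 [P=1 RW=0 US=1 PS=0]
  ✗ PROTECTION_VIOLATION  [2 reads]

Access #1 fault: PROTECTION_VIOLATION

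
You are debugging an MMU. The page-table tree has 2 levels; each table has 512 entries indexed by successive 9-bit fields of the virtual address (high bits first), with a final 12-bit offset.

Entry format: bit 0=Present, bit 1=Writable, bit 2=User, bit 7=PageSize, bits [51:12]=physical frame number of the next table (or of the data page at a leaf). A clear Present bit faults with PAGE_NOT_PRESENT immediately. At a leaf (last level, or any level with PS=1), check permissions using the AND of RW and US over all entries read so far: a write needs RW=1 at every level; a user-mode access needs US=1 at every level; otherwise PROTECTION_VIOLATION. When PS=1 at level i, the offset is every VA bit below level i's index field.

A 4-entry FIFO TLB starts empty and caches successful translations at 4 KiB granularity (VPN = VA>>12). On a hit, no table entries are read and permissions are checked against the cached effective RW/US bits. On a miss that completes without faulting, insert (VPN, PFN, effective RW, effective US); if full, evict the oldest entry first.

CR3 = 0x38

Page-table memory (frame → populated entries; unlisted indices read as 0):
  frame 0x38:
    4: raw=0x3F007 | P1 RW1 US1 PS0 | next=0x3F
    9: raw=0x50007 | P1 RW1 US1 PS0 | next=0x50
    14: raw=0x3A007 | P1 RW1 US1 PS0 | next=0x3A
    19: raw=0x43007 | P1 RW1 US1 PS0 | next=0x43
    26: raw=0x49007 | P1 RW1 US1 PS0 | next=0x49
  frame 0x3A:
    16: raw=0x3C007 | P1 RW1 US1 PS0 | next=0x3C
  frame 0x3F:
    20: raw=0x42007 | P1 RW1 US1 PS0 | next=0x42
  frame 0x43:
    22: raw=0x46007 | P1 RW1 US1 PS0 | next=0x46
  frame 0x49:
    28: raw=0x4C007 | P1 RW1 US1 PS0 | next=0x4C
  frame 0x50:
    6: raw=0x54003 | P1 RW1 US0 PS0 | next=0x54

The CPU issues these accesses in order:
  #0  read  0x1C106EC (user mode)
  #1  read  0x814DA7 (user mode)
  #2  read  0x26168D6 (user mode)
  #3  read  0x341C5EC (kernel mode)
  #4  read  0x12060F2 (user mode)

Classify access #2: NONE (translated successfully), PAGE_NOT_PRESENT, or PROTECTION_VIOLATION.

Per-access translation:
#0 VA=0x1C106EC (r,user):
  L0 @0x38[14] → 0x3A007  P=1,RW=1,US=1,PS=0
  L1 @0x3A[16] → 0x3C007  P=1,RW=1,US=1,PS=0
  ✓ 0x3C6EC  — 2 lookups
#1 VA=0x814DA7 (r,user):
  L0 @0x38[4] → 0x3F007  P=1,RW=1,US=1,PS=0
  L1 @0x3F[20] → 0x42007  P=1,RW=1,US=1,PS=0
  ✓ 0x42DA7  — 2 lookups
#2 VA=0x26168D6 (r,user):
  L0 @0x38[19] → 0x43007  P=1,RW=1,US=1,PS=0
  L1 @0x43[22] → 0x46007  P=1,RW=1,US=1,PS=0
  ✓ 0x468D6  — 2 lookups
#3 VA=0x341C5EC (r,kernel):
  L0 @0x38[26] → 0x49007  P=1,RW=1,US=1,PS=0
  L1 @0x49[28] → 0x4C007  P=1,RW=1,US=1,PS=0
  ✓ 0x4C5EC  — 2 lookups
#4 VA=0x12060F2 (r,user):
  L0 @0x38[9] → 0x50007  P=1,RW=1,US=1,PS=0
  L1 @0x50[6] → 0x54003  P=1,RW=1,US=0,PS=0
  → PROTECTION_VIOLATION  (2 entries read)

Access #2 fault: NONE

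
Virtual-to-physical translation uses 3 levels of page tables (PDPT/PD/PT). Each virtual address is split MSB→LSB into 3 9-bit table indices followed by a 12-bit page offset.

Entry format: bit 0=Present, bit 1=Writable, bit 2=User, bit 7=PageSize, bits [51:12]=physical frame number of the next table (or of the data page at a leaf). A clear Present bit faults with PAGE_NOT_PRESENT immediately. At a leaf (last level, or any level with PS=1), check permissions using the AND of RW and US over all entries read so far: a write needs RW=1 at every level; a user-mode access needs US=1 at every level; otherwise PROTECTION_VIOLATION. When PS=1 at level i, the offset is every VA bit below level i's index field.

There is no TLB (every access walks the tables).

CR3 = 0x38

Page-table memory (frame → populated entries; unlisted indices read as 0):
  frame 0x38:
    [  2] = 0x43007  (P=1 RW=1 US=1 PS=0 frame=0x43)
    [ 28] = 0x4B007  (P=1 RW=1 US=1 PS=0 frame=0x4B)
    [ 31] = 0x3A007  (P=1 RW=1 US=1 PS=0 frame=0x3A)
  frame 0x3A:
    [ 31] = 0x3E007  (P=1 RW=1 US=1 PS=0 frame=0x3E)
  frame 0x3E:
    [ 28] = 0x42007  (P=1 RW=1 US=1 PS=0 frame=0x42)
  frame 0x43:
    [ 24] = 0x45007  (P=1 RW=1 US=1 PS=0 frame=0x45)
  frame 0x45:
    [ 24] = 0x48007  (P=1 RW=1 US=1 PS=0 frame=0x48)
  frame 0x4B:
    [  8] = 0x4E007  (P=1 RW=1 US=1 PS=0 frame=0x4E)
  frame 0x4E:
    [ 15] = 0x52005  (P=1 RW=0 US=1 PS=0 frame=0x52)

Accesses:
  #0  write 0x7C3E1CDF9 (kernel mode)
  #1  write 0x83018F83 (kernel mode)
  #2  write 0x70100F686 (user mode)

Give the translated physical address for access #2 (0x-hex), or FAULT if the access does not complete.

Walk each access:
#0 VA=0x7C3E1CDF9 (w,kernel):
  L0 @0x38[31] → 0x3A007  P=1,RW=1,US=1,PS=0
  L1 @0x3A[31] → 0x3E007  P=1,RW=1,US=1,PS=0
  L2 @0x3E[28] → 0x42007  P=1,RW=1,US=1,PS=0
  → PA=0x42DF9  (3 entries read)
#1 VA=0x83018F83 (w,kernel):
  L0 @0x38[2] → 0x43007  P=1,RW=1,US=1,PS=0
  L1 @0x43[24] → 0x45007  P=1,RW=1,US=1,PS=0
  L2 @0x45[24] → 0x48007  P=1,RW=1,US=1,PS=0
  → PA=0x48F83  (3 entries read)
#2 VA=0x70100F686 (w,user):
  L0 @0x38[28] → 0x4B007  P=1,RW=1,US=1,PS=0
  L1 @0x4B[8] → 0x4E007  P=1,RW=1,US=1,PS=0
  L2 @0x4E[15] → 0x52005  P=1,RW=0,US=1,PS=0
  ✗ PROTECTION_VIOLATION  [3 reads]

Access #2 PA: FAULT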